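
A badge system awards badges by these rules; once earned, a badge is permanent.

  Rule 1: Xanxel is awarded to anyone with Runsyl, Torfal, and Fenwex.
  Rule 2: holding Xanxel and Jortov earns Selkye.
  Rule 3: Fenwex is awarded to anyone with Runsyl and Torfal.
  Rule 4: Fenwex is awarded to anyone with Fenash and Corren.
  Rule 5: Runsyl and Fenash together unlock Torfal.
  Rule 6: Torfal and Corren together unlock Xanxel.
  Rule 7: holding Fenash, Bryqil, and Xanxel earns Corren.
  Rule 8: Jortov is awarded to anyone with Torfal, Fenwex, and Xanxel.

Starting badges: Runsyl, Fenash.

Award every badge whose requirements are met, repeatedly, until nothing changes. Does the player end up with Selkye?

With Runsyl and Fenash, Torfal is earned (Rule 5).
With Runsyl and Torfal, Fenwex is earned (Rule 3).
With Runsyl, Torfal, and Fenwex, Xanxel is earned (Rule 1).
With Torfal, Fenwex, and Xanxel, Jortov is earned (Rule 8).
With Xanxel and Jortov, Selkye is earned (Rule 2).

Yes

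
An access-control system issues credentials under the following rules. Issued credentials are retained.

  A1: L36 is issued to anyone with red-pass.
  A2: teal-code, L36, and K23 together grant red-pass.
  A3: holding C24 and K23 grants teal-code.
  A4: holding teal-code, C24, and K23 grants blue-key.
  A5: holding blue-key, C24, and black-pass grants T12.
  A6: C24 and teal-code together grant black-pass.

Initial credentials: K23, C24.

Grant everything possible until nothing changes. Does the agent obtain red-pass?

red-pass would need teal-code, L36, and K23 (A2), but L36 is never granted.

No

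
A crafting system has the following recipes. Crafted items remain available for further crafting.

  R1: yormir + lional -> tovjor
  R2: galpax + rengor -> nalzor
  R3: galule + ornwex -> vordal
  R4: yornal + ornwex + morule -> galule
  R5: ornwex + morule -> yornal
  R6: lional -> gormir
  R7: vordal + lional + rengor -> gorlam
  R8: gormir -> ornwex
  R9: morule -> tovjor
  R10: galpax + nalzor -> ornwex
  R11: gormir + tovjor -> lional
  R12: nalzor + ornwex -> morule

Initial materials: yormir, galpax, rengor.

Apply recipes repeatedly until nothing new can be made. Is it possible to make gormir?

gormir would need lional (R6), but lional is never obtained.

No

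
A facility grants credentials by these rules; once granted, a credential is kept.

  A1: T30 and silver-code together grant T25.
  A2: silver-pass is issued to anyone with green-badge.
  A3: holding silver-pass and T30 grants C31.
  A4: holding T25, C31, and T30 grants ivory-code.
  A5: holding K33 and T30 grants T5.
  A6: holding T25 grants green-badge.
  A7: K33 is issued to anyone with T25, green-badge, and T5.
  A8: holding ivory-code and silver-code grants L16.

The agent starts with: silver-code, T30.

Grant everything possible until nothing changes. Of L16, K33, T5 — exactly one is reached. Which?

L16

Holding T30 and silver-code grants T25 (A1).
Holding T25 grants green-badge (A6).
Holding green-badge grants silver-pass (A2).
Holding silver-pass and T30 grants C31 (A3).
Holding T25, C31, and T30 grants ivory-code (A4).
Holding ivory-code and silver-code grants L16 (A8).
T5 would need K33 and T30 (A5), but K33 is never granted. K33 would need T25, green-badge, and T5 (A7), but T5 is never granted.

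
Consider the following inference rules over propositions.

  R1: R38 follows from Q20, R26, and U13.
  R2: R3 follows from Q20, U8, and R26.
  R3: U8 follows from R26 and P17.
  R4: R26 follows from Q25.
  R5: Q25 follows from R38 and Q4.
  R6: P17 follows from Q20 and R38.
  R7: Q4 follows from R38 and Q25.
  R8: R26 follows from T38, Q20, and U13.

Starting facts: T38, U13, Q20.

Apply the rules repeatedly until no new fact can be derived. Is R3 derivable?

Yes

T38, Q20, and U13 hold, so R26 follows (R8).
Q20, R26, and U13 hold, so R38 follows (R1).
From Q20 and R38, R6 gives P17.
From R26 and P17, R3 gives U8.
From Q20, U8, and R26, R2 gives R3.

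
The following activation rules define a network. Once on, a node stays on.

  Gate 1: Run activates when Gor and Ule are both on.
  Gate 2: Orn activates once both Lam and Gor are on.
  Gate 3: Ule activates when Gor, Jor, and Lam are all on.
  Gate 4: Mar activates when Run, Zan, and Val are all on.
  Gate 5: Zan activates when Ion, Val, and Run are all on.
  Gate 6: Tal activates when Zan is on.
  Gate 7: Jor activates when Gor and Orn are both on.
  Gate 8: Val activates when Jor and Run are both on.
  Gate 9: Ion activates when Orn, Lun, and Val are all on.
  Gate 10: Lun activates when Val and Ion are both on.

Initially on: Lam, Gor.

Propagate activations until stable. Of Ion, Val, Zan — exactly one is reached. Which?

Val

Gate 2: Lam and Gor on → Orn on.
Gate 7: Gor and Orn on → Jor on.
Gate 3: Gor, Jor, and Lam on → Ule on.
Gor and Ule are on, so Run activates (Gate 1).
Gate 8: Jor and Run on → Val on.
Ion would need Orn, Lun, and Val (Gate 9), but Lun never turns on. Zan would need Ion, Val, and Run (Gate 5), but Ion never turns on.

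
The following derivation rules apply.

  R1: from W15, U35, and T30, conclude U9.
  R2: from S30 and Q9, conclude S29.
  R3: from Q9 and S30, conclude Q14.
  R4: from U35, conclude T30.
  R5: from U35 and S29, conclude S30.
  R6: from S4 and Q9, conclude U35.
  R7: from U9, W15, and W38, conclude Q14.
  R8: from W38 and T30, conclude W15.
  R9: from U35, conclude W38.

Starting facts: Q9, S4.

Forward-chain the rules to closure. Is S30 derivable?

S30 would need U35 and S29 (R5), but S29 is never established.

No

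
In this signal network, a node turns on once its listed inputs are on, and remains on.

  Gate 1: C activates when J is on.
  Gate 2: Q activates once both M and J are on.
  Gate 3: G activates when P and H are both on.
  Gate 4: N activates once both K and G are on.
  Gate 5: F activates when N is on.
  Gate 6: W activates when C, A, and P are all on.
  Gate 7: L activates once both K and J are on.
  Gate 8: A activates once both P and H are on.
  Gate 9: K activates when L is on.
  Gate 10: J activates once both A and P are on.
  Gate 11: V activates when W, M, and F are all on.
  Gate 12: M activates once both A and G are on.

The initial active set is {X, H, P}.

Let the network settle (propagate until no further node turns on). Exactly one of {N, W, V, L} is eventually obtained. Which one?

Gate 8: P and H on → A on.
Gate 10: A and P on → J on.
J is on, so C activates (Gate 1).
C, A, and P are on, so W activates (Gate 6).
N would need K and G (Gate 4), but K never turns on. L would need K and J (Gate 7), but K never turns on. V would need W, M, and F (Gate 11), but F never turns on.

W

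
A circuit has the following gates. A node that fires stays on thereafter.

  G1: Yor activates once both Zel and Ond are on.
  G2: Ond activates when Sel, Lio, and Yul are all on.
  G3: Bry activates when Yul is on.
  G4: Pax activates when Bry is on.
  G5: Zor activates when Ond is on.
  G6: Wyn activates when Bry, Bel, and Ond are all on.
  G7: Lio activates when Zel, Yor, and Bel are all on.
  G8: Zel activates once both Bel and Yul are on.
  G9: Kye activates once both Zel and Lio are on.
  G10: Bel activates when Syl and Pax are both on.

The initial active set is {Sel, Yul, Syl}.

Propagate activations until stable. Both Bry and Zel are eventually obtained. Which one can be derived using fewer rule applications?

Bry

Bry: Yul is on, so Bry activates (G3). [1 rule application]
Zel: G3: Yul on → Bry on. G4: Bry on → Pax on. Syl and Pax are on, so Bel activates (G10). Bel and Yul are on, so Zel activates (G8). [4 rule applications]
Bry needs fewer.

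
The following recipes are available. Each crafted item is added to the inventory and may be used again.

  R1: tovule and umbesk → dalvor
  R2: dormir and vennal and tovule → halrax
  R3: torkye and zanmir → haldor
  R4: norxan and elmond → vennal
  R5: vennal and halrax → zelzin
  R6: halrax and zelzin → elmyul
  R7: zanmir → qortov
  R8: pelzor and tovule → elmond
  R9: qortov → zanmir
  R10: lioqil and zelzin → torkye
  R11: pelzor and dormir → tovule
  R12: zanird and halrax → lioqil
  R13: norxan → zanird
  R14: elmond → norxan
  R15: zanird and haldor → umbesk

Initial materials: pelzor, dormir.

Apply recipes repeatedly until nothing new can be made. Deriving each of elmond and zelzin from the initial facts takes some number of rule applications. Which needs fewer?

elmond: Using R11, pelzor and dormir make tovule. Using R8, pelzor and tovule make elmond. [2 rule applications]
zelzin: pelzor and dormir → tovule (R11). Using R8, pelzor and tovule make elmond. elmond → norxan (R14). Using R4, norxan and elmond make vennal. dormir and vennal and tovule → halrax (R2). vennal and halrax → zelzin (R5). [6 rule applications]
elmond needs fewer.

elmond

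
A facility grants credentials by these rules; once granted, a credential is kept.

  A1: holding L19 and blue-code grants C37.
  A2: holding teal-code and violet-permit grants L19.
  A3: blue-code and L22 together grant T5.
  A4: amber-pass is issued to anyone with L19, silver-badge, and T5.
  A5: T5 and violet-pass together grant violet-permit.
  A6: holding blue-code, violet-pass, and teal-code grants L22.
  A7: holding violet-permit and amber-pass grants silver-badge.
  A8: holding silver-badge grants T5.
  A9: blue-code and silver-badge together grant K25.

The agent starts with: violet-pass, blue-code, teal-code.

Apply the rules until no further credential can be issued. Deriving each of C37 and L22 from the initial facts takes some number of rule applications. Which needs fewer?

L22

L22: Holding blue-code, violet-pass, and teal-code grants L22 (A6). [1 rule application]
C37: Holding blue-code, violet-pass, and teal-code grants L22 (A6). Holding blue-code and L22 grants T5 (A3). Holding T5 and violet-pass grants violet-permit (A5). Holding teal-code and violet-permit grants L19 (A2). Holding L19 and blue-code grants C37 (A1). [5 rule applications]
L22 needs fewer.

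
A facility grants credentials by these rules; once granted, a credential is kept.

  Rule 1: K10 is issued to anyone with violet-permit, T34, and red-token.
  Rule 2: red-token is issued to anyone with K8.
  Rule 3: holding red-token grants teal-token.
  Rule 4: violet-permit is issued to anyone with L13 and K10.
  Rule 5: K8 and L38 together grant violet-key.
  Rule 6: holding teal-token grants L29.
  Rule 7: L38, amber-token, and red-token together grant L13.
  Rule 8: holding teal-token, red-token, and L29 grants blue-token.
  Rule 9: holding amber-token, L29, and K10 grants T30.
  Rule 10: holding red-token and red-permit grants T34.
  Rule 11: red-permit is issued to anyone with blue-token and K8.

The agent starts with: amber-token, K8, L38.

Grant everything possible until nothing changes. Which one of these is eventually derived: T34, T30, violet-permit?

T34

Holding K8 grants red-token (Rule 2).
Holding red-token grants teal-token (Rule 3).
Holding teal-token grants L29 (Rule 6).
Holding teal-token, red-token, and L29 grants blue-token (Rule 8).
Holding blue-token and K8 grants red-permit (Rule 11).
Holding red-token and red-permit grants T34 (Rule 10).
T30 would need amber-token, L29, and K10 (Rule 9), but K10 is never granted. violet-permit would need L13 and K10 (Rule 4), but K10 is never granted.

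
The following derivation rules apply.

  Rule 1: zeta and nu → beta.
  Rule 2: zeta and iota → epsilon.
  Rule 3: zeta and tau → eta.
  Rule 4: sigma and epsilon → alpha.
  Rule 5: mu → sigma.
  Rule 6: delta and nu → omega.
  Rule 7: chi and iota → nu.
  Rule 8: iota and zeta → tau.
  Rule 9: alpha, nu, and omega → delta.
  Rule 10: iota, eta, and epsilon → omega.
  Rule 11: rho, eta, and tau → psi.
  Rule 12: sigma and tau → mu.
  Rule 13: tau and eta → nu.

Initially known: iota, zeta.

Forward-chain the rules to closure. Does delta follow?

delta would need alpha, nu, and omega (Rule 9), but alpha is never established.

No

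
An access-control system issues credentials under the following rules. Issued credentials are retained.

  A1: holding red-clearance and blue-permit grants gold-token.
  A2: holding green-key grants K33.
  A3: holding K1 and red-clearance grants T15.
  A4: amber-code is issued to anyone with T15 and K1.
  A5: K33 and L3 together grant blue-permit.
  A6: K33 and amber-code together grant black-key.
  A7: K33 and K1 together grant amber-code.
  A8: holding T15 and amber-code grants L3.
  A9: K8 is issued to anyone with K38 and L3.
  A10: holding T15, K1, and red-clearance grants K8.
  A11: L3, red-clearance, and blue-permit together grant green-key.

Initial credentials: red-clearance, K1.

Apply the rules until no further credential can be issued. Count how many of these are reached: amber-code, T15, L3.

Holding K1 and red-clearance grants T15 (A3).
Holding T15 and K1 grants amber-code (A4).
Holding T15 and amber-code grants L3 (A8).
amber-code: reached.
T15: reached.
L3: reached.
All 3 are reached.

3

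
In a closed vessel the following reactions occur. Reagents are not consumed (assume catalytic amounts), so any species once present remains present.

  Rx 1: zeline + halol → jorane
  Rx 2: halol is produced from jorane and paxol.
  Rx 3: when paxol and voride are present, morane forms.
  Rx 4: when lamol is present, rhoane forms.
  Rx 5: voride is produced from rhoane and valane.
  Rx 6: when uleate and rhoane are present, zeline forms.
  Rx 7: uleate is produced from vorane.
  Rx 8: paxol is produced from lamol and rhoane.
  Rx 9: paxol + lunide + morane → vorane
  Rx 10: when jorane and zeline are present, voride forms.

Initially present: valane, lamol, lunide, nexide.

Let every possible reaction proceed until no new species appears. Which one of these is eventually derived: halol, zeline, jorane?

zeline

lamol present → rhoane forms (Rx 4).
rhoane and valane present → voride forms (Rx 5).
lamol and rhoane present → paxol forms (Rx 8).
paxol and voride present → morane forms (Rx 3).
paxol, lunide, and morane present → vorane forms (Rx 9).
vorane present → uleate forms (Rx 7).
uleate and rhoane present → zeline forms (Rx 6).
halol would need jorane and paxol (Rx 2), but jorane never forms. jorane would need zeline and halol (Rx 1), but halol never forms.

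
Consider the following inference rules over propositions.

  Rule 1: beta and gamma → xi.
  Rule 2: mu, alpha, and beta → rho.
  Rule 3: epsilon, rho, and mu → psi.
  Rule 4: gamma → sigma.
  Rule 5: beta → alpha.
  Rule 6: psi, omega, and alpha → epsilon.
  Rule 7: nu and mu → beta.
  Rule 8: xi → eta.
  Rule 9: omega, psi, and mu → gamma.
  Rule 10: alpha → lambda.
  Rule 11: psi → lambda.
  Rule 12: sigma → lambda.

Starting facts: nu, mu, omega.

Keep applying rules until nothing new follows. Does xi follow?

No

xi would need beta and gamma (Rule 1), but gamma is never established.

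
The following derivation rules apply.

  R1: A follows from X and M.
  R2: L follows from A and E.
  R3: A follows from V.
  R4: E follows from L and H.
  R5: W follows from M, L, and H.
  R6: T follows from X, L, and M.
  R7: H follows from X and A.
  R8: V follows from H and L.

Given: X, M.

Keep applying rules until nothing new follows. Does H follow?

Yes

From X and M, R1 gives A.
From X and A, R7 gives H.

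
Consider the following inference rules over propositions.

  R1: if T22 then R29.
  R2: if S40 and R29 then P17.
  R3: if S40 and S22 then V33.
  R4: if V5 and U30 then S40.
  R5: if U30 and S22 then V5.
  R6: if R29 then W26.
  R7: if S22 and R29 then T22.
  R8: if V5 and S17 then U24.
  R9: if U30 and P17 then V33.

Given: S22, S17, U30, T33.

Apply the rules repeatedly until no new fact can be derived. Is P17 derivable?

No

P17 would need S40 and R29 (R2), but R29 is never established.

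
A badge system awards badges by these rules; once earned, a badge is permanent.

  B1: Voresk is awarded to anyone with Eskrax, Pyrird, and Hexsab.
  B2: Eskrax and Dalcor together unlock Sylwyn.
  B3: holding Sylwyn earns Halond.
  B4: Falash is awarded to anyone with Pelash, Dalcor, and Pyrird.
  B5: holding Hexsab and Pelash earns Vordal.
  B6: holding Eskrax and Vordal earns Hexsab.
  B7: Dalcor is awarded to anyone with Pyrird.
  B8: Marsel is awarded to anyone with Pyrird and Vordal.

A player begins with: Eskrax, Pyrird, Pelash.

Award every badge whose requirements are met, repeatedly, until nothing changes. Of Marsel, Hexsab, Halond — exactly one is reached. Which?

Halond

With Pyrird, Dalcor is earned (B7).
With Eskrax and Dalcor, Sylwyn is earned (B2).
With Sylwyn, Halond is earned (B3).
Marsel would need Pyrird and Vordal (B8), but Vordal is never earned. Hexsab would need Eskrax and Vordal (B6), but Vordal is never earned.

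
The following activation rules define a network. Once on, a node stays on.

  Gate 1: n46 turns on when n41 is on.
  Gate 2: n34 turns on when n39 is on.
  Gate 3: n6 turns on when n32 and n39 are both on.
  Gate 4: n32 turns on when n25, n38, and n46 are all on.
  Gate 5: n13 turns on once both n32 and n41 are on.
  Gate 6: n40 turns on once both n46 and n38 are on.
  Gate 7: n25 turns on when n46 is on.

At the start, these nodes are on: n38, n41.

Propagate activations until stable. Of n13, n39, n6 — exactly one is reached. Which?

Gate 1: n41 on → n46 on.
Gate 7: n46 on → n25 on.
n25, n38, and n46 are on, so n32 turns on (Gate 4).
Gate 5: n32 and n41 on → n13 on.
n6 would need n32 and n39 (Gate 3), but n39 never turns on. No rule produces n39, and it is not given.

n13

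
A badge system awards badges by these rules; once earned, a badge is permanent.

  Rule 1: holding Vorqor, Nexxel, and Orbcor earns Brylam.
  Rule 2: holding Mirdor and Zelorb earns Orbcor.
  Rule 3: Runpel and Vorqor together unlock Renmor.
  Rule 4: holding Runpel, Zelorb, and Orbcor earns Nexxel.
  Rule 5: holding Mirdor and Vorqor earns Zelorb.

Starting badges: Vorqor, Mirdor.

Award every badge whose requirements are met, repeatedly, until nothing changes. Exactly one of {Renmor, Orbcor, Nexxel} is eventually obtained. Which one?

With Mirdor and Vorqor, Zelorb is earned (Rule 5).
With Mirdor and Zelorb, Orbcor is earned (Rule 2).
Renmor would need Runpel and Vorqor (Rule 3), but Runpel is never earned. Nexxel would need Runpel, Zelorb, and Orbcor (Rule 4), but Runpel is never earned.

Orbcor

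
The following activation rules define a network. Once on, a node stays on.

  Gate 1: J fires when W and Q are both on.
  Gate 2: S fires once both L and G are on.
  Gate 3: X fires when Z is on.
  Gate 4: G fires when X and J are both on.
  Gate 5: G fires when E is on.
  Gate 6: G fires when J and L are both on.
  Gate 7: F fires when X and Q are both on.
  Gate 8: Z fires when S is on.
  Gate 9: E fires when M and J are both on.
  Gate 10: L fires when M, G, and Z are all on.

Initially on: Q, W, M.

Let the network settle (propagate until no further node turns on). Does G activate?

W and Q are on, so J fires (Gate 1).
Gate 9: M and J on → E on.
Gate 5: E on → G on.

Yes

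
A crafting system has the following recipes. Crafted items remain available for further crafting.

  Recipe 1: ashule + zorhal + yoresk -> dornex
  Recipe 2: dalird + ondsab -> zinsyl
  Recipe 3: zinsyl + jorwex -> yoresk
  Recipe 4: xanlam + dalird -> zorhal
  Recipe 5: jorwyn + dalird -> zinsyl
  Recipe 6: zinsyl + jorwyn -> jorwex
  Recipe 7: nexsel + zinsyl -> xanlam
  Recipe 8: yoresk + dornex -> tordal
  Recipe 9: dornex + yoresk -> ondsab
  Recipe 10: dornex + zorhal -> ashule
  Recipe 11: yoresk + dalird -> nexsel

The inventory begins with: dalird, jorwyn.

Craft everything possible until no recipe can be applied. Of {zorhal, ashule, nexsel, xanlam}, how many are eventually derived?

Using Recipe 5, jorwyn and dalird make zinsyl.
Using Recipe 6, zinsyl and jorwyn make jorwex.
Using Recipe 3, zinsyl and jorwex make yoresk.
Using Recipe 11, yoresk and dalird make nexsel.
Using Recipe 7, nexsel and zinsyl make xanlam.
xanlam + dalird -> zorhal (Recipe 4).
zorhal: reached.
ashule would need dornex and zorhal (Recipe 10), but dornex is never obtained.
nexsel: reached.
xanlam: reached.
Reached: zorhal, nexsel, and xanlam — 3 of the 4.

3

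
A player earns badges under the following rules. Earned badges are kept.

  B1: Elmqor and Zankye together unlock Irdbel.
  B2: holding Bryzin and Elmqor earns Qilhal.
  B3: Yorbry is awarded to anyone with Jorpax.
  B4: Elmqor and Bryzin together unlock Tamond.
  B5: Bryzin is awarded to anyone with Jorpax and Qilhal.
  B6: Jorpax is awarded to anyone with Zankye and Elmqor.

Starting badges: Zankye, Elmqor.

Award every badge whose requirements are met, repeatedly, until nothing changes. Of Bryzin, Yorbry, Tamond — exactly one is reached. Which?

Yorbry

With Zankye and Elmqor, Jorpax is earned (B6).
With Jorpax, Yorbry is earned (B3).
Tamond would need Elmqor and Bryzin (B4), but Bryzin is never earned. Bryzin would need Jorpax and Qilhal (B5), but Qilhal is never earned.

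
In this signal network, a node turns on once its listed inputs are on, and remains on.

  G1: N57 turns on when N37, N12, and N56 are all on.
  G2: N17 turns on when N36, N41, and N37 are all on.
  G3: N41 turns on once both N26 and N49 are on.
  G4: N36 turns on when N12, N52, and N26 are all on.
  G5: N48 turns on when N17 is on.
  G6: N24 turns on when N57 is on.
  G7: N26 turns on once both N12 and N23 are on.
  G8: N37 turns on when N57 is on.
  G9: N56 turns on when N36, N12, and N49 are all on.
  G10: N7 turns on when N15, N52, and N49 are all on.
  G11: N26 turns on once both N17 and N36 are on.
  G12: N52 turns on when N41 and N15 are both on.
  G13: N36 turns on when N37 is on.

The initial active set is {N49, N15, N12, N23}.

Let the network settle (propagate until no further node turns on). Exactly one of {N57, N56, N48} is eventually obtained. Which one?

G7: N12 and N23 on → N26 on.
N26 and N49 are on, so N41 turns on (G3).
N41 and N15 are on, so N52 turns on (G12).
G4: N12, N52, and N26 on → N36 on.
G9: N36, N12, and N49 on → N56 on.
N48 would need N17 (G5), but N17 never turns on. N57 would need N37, N12, and N56 (G1), but N37 never turns on.

N56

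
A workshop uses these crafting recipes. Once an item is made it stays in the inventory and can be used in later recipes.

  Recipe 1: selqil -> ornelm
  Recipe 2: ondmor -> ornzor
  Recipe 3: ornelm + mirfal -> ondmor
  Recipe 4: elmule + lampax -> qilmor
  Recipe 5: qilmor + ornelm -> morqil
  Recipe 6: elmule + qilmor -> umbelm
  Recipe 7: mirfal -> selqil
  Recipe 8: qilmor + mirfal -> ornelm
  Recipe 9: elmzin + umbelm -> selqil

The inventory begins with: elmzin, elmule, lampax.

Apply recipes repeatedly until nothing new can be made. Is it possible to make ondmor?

No

ondmor would need ornelm and mirfal (Recipe 3), but mirfal is never obtained.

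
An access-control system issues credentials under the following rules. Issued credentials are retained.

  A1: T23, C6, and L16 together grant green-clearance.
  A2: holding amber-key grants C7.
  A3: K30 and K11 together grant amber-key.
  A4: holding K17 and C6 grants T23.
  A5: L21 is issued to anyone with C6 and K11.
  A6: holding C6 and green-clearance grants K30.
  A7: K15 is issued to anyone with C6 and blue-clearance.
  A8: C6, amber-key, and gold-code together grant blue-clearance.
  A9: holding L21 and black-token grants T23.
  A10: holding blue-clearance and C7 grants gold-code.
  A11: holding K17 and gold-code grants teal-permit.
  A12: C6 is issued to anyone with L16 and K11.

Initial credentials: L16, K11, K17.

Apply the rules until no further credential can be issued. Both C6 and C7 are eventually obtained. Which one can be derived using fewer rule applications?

C6

C6: Holding L16 and K11 grants C6 (A12). [1 rule application]
C7: Holding L16 and K11 grants C6 (A12). Holding K17 and C6 grants T23 (A4). Holding T23, C6, and L16 grants green-clearance (A1). Holding C6 and green-clearance grants K30 (A6). Holding K30 and K11 grants amber-key (A3). Holding amber-key grants C7 (A2). [6 rule applications]
C6 needs fewer.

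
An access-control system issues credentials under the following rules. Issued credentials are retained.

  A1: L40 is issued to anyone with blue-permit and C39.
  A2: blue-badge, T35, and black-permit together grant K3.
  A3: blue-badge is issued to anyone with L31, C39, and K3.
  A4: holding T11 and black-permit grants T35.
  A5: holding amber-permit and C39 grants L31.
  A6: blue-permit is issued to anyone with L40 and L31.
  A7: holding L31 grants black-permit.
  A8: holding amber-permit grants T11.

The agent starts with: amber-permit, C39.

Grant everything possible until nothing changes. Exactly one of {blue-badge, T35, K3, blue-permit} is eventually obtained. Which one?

Holding amber-permit and C39 grants L31 (A5).
Holding amber-permit grants T11 (A8).
Holding L31 grants black-permit (A7).
Holding T11 and black-permit grants T35 (A4).
blue-badge would need L31, C39, and K3 (A3), but K3 is never granted. K3 would need blue-badge, T35, and black-permit (A2), but blue-badge is never granted. blue-permit would need L40 and L31 (A6), but L40 is never granted.

T35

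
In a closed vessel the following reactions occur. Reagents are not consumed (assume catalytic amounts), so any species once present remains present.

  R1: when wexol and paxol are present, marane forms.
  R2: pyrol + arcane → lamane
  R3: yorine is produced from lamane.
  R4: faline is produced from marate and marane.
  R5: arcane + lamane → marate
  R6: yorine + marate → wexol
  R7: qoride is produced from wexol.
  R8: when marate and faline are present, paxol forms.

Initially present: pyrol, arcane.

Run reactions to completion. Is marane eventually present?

marane would need wexol and paxol (R1), but paxol never forms.

No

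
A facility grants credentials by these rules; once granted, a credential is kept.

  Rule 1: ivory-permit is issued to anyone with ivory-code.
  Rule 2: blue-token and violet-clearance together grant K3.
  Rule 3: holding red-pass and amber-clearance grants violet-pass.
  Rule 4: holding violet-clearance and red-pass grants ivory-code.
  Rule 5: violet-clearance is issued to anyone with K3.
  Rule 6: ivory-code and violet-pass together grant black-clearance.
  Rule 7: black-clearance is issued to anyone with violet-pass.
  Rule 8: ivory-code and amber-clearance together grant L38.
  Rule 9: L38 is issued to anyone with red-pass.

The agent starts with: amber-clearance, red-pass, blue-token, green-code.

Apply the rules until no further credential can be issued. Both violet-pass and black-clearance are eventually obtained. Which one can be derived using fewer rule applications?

violet-pass

violet-pass: Holding red-pass and amber-clearance grants violet-pass (Rule 3). [1 rule application]
black-clearance: Holding red-pass and amber-clearance grants violet-pass (Rule 3). Holding violet-pass grants black-clearance (Rule 7). [2 rule applications]
violet-pass needs fewer.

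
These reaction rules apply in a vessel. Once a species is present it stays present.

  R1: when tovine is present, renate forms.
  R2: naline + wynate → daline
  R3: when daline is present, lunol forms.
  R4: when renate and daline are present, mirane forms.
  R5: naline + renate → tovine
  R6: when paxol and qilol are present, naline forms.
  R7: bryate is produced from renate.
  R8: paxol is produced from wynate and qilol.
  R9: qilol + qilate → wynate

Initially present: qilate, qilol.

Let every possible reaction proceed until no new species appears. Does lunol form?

qilol and qilate present → wynate forms (R9).
wynate and qilol present → paxol forms (R8).
paxol and qilol present → naline forms (R6).
naline and wynate present → daline forms (R2).
daline present → lunol forms (R3).

Yes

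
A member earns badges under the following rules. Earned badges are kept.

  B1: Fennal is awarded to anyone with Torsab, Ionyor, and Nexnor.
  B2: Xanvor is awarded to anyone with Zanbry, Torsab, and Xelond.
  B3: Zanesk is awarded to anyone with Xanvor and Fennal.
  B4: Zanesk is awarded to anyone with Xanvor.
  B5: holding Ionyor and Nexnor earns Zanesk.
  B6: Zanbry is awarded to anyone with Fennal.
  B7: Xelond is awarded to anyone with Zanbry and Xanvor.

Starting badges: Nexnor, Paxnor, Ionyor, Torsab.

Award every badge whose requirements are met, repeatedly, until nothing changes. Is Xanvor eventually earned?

No

Xanvor would need Zanbry, Torsab, and Xelond (B2), but Xelond is never earned.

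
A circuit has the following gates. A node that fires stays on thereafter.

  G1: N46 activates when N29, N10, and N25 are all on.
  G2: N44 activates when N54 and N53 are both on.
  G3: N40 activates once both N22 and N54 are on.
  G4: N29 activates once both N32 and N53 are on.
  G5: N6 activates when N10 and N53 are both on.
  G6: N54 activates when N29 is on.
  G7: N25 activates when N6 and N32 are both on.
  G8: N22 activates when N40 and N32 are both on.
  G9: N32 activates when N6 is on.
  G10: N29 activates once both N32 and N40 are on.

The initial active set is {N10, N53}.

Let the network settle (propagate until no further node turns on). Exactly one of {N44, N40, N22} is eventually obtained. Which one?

N10 and N53 are on, so N6 activates (G5).
G9: N6 on → N32 on.
N32 and N53 are on, so N29 activates (G4).
G6: N29 on → N54 on.
N54 and N53 are on, so N44 activates (G2).
N40 would need N22 and N54 (G3), but N22 never turns on. N22 would need N40 and N32 (G8), but N40 never turns on.

N44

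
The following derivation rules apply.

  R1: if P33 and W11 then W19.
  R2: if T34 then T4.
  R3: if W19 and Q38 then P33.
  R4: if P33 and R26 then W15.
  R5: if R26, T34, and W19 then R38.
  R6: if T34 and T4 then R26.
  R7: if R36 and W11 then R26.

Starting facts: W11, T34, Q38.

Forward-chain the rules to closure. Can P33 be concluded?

No

P33 would need W19 and Q38 (R3), but W19 is never established.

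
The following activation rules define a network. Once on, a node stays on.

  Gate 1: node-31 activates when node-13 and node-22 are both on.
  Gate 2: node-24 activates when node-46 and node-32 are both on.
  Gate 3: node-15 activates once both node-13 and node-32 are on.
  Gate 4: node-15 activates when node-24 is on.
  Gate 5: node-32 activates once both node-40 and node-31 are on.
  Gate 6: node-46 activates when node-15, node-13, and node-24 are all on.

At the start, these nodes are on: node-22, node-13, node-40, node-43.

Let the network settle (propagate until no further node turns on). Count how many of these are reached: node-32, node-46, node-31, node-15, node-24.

3

Gate 1: node-13 and node-22 on → node-31 on.
node-40 and node-31 are on, so node-32 activates (Gate 5).
node-13 and node-32 are on, so node-15 activates (Gate 3).
node-32: reached.
node-46 would need node-15, node-13, and node-24 (Gate 6), but node-24 never turns on.
node-31: reached.
node-15: reached.
node-24 would need node-46 and node-32 (Gate 2), but node-46 never turns on.
Reached: node-32, node-31, and node-15 — 3 of the 5.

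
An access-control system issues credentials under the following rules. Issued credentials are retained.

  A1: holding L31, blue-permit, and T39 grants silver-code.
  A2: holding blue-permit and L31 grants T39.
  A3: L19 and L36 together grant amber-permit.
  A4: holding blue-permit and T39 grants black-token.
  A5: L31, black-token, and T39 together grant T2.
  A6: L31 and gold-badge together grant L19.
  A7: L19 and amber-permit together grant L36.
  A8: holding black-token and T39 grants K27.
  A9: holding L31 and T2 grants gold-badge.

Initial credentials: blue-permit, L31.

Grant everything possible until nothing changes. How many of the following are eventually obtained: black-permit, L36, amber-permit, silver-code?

Holding blue-permit and L31 grants T39 (A2).
Holding L31, blue-permit, and T39 grants silver-code (A1).
No rule produces black-permit, and it is not given.
L36 would need L19 and amber-permit (A7), but amber-permit is never granted.
amber-permit would need L19 and L36 (A3), but L36 is never granted.
silver-code: reached.
Reached: silver-code — 1 of the 4.

1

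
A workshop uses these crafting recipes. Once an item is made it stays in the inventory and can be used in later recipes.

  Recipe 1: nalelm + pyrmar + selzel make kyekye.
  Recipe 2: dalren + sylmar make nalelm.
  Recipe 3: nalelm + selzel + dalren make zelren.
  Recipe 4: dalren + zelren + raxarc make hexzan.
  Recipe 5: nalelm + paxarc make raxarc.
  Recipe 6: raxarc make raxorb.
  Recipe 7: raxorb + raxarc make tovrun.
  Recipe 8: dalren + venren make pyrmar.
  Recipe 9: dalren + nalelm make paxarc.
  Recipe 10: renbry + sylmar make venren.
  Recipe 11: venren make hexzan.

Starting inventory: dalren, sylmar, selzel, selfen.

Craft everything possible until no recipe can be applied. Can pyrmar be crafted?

pyrmar would need dalren and venren (Recipe 8), but venren is never obtained.

No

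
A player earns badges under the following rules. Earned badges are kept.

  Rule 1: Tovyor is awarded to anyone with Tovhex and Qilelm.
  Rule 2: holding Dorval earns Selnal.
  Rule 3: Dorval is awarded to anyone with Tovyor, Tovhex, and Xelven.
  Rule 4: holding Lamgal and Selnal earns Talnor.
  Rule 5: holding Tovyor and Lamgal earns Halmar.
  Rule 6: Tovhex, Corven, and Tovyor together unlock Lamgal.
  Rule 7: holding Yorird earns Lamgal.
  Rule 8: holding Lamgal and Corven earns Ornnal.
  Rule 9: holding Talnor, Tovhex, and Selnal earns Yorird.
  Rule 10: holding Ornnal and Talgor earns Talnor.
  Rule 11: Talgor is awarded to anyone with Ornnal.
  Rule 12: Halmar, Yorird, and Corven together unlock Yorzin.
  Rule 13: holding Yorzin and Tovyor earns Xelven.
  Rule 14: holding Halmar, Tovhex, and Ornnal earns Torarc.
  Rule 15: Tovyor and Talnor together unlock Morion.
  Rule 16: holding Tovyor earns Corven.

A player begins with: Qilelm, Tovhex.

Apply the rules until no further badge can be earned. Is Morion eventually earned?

With Tovhex and Qilelm, Tovyor is earned (Rule 1).
With Tovyor, Corven is earned (Rule 16).
With Tovhex, Corven, and Tovyor, Lamgal is earned (Rule 6).
With Lamgal and Corven, Ornnal is earned (Rule 8).
With Ornnal, Talgor is earned (Rule 11).
With Ornnal and Talgor, Talnor is earned (Rule 10).
With Tovyor and Talnor, Morion is earned (Rule 15).

Yes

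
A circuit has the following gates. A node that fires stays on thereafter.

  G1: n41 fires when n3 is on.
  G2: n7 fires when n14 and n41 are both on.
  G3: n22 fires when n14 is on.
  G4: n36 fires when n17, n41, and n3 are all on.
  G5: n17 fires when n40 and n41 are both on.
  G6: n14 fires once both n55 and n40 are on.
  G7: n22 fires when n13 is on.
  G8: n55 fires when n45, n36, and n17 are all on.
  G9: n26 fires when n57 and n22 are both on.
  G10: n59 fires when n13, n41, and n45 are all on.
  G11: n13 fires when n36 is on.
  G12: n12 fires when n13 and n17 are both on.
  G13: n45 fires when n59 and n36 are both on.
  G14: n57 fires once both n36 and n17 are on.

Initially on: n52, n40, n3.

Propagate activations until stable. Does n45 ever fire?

n45 would need n59 and n36 (G13), but n59 never turns on.

No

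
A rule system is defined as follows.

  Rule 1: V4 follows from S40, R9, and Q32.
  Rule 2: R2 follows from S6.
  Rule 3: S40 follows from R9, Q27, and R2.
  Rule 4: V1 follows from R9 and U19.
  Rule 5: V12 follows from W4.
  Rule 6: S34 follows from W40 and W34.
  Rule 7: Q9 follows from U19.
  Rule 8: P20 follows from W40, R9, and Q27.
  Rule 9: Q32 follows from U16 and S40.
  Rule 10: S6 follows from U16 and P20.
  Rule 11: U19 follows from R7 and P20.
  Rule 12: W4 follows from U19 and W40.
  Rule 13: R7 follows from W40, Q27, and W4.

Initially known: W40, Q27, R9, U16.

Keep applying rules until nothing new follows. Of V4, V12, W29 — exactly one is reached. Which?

V4

W40, R9, and Q27 hold, so P20 follows (Rule 8).
From U16 and P20, Rule 10 gives S6.
S6 holds, so R2 follows (Rule 2).
From R9, Q27, and R2, Rule 3 gives S40.
U16 and S40 hold, so Q32 follows (Rule 9).
S40, R9, and Q32 hold, so V4 follows (Rule 1).
V12 would need W4 (Rule 5), but W4 is never established. No rule produces W29, and it is not given.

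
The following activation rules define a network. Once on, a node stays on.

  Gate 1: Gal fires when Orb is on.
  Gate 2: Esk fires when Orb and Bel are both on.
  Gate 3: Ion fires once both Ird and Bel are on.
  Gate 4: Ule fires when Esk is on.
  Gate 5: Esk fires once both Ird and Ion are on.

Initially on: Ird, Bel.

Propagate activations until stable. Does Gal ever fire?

Gal would need Orb (Gate 1), but Orb never turns on.

No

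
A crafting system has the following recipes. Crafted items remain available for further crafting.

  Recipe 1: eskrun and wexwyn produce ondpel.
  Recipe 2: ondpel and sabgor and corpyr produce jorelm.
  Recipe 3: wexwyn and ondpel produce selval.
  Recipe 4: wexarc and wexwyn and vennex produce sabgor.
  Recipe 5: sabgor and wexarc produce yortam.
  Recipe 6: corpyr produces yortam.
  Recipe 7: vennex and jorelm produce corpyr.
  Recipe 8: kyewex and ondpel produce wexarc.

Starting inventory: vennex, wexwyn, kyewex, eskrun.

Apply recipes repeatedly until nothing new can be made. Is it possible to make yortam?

Yes

Using Recipe 1, eskrun and wexwyn make ondpel.
Using Recipe 8, kyewex and ondpel make wexarc.
Using Recipe 4, wexarc, wexwyn, and vennex make sabgor.
sabgor and wexarc → yortam (Recipe 5).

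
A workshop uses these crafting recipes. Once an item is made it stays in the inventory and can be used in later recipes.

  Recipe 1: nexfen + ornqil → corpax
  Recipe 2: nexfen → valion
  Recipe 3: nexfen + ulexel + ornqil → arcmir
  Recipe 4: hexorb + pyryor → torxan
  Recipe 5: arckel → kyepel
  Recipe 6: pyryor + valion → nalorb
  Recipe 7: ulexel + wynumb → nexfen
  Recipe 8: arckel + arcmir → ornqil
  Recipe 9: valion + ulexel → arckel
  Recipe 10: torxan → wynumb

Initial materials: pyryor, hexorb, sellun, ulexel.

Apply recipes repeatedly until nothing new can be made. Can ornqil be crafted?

ornqil would need arckel and arcmir (Recipe 8), but arcmir is never obtained.

No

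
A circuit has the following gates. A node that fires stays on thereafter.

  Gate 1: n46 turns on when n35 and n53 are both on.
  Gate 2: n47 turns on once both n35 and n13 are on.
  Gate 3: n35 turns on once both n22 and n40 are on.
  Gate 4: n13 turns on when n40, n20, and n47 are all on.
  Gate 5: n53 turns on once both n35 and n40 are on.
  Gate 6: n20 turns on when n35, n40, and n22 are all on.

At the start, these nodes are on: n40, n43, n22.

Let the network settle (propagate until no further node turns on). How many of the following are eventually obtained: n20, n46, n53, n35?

Gate 3: n22 and n40 on → n35 on.
n35, n40, and n22 are on, so n20 turns on (Gate 6).
Gate 5: n35 and n40 on → n53 on.
n35 and n53 are on, so n46 turns on (Gate 1).
n20: reached.
n46: reached.
n53: reached.
n35: reached.
All 4 are reached.

4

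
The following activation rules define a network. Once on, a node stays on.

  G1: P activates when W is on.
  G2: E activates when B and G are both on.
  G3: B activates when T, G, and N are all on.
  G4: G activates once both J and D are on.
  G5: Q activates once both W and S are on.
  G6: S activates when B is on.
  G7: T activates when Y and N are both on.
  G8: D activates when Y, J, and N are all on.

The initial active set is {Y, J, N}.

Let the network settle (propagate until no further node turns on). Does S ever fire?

G8: Y, J, and N on → D on.
G7: Y and N on → T on.
G4: J and D on → G on.
G3: T, G, and N on → B on.
G6: B on → S on.

Yes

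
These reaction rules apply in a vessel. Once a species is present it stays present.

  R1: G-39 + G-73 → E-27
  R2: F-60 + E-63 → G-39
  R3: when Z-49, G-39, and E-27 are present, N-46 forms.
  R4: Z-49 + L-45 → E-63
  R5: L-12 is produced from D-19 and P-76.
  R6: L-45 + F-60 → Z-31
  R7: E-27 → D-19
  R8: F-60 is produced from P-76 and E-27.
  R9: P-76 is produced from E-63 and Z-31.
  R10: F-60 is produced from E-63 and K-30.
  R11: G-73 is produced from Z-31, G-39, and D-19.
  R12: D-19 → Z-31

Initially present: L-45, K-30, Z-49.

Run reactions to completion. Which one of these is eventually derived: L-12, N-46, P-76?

Z-49 and L-45 present → E-63 forms (R4).
E-63 and K-30 present → F-60 forms (R10).
L-45 and F-60 present → Z-31 forms (R6).
E-63 and Z-31 present → P-76 forms (R9).
L-12 would need D-19 and P-76 (R5), but D-19 never forms. N-46 would need Z-49, G-39, and E-27 (R3), but E-27 never forms.

P-76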